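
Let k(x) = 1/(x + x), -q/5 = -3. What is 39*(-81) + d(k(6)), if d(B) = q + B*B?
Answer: -452735/144 ≈ -3144.0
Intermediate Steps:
q = 15 (q = -5*(-3) = 15)
k(x) = 1/(2*x)
d(B) = 15 + B² (d(B) = 15 + B*B = 15 + B²)
39*(-81) + d(k(6)) = 39*(-81) + (15 + ((½)/6)²) = -3159 + (15 + ((½)*(⅙))²) = -3159 + (15 + (1/12)²) = -3159 + (15 + 1/144) = -3159 + 2161/144 = -452735/144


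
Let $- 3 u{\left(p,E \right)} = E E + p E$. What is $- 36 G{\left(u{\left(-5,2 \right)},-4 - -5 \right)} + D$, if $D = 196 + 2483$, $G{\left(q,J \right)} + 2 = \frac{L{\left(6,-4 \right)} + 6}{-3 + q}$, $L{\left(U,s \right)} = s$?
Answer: $2823$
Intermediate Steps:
$u{\left(p,E \right)} = - \frac{E^{2}}{3} - \frac{E p}{3}$ ($u{\left(p,E \right)} = - \frac{E E + p E}{3} = - \frac{E^{2} + E p}{3} = - \frac{E^{2}}{3} - \frac{E p}{3}$)
$G{\left(q,J \right)} = -2 + \frac{2}{-3 + q}$ ($G{\left(q,J \right)} = -2 + \frac{-4 + 6}{-3 + q} = -2 + \frac{2}{-3 + q}$)
$D = 2679$
$- 36 G{\left(u{\left(-5,2 \right)},-4 - -5 \right)} + D = - 36 \frac{2 \left(4 - \left(- \frac{1}{3}\right) 2 \left(2 - 5\right)\right)}{-3 - \frac{2 \left(2 - 5\right)}{3}} + 2679 = - 36 \frac{2 \left(4 - \left(- \frac{1}{3}\right) 2 \left(-3\right)\right)}{-3 - \frac{2}{3} \left(-3\right)} + 2679 = - 36 \frac{2 \left(4 - 2\right)}{-3 + 2} + 2679 = - 36 \frac{2 \left(4 - 2\right)}{-1} + 2679 = - 36 \cdot 2 \left(-1\right) 2 + 2679 = \left(-36\right) \left(-4\right) + 2679 = 144 + 2679 = 2823$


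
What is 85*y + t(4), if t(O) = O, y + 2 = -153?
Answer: -13171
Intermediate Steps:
y = -155 (y = -2 - 153 = -155)
85*y + t(4) = 85*(-155) + 4 = -13175 + 4 = -13171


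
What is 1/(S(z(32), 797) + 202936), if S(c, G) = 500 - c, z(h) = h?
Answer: 1/203404 ≈ 4.9163e-6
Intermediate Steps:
1/(S(z(32), 797) + 202936) = 1/((500 - 1*32) + 202936) = 1/((500 - 32) + 202936) = 1/(468 + 202936) = 1/203404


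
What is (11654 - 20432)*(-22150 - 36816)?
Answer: 517603548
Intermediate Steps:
(11654 - 20432)*(-22150 - 36816) = -8778*(-58966) = 517603548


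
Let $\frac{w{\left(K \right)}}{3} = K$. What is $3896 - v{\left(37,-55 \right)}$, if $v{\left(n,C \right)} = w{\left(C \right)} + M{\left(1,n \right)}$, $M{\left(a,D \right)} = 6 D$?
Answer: $3839$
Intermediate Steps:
$w{\left(K \right)} = 3 K$
$v{\left(n,C \right)} = 3 C + 6 n$
$3896 - v{\left(37,-55 \right)} = 3896 - \left(3 \left(-55\right) + 6 \cdot 37\right) = 3896 - \left(-165 + 222\right) = 3896 - 57 = 3839$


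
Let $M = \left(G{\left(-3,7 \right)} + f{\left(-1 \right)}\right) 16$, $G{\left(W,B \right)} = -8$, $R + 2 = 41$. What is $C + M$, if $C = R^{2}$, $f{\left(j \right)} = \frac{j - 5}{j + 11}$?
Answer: $\frac{6917}{5} \approx 1383.4$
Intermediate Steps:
$R = 39$ ($R = -2 + 41 = 39$)
$f{\left(j \right)} = \frac{-5 + j}{11 + j}$
$M = - \frac{688}{5}$ ($M = \left(-8 + \frac{-5 - 1}{11 - 1}\right) 16 = \left(-8 + \frac{1}{10} \left(-6\right)\right) 16 = \left(-8 - \frac{3}{5}\right) 16 = \left(- \frac{43}{5}\right) 16 = - \frac{688}{5} \approx -137.6$)
$C = 1521$ ($C = 39^{2} = 1521$)
$C + M = 1521 - \frac{688}{5} = \frac{6917}{5}$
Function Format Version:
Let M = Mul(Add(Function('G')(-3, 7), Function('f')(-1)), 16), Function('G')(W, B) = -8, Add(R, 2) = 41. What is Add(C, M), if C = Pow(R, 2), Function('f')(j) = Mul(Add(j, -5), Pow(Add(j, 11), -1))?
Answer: Rational(6917, 5) ≈ 1383.4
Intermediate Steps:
R = 39 (R = Add(-2, 41) = 39)
Function('f')(j) = Mul(Pow(Add(11, j), -1), Add(-5, j)) (Function('f')(j) = Mul(Add(-5, j), Pow(Add(11, j), -1)) = Mul(Pow(Add(11, j), -1), Add(-5, j)))
M = Rational(-688, 5) (M = Mul(Add(-8, Mul(Pow(Add(11, -1), -1), Add(-5, -1))), 16) = Mul(Add(-8, Mul(Pow(10, -1), -6)), 16) = Mul(Add(-8, Mul(Rational(1, 10), -6)), 16) = Mul(Add(-8, Rational(-3, 5)), 16) = Mul(Rational(-43, 5), 16) = Rational(-688, 5) ≈ -137.60)
C = 1521 (C = Pow(39, 2) = 1521)
Add(C, M) = Add(1521, Rational(-688, 5)) = Rational(6917, 5)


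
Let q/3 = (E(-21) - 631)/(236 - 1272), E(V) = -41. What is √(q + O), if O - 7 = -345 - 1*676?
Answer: 79*I*√222/37 ≈ 31.813*I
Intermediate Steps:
O = -1014 (O = 7 + (-345 - 1*676) = 7 + (-345 - 676) = 7 - 1021 = -1014)
q = 72/37 (q = 3*((-41 - 631)/(236 - 1272)) = 3*(-672/(-1036)) = 3*(-672*(-1/1036)) = 3*(24/37) = 72/37 ≈ 1.9459)
√(q + O) = √(72/37 - 1014) = √(-37446/37) = 79*I*√222/37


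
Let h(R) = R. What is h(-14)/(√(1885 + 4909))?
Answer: -7*√6794/3397 ≈ -0.16985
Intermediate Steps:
h(-14)/(√(1885 + 4909)) = -14/√(1885 + 4909) = -14*√6794/6794 = -7*√6794/3397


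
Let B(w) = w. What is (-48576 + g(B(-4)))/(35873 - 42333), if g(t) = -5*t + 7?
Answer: 48549/6460 ≈ 7.5153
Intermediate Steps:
g(t) = 7 - 5*t
(-48576 + g(B(-4)))/(35873 - 42333) = (-48576 + (7 - 5*(-4)))/(35873 - 42333) = (-48576 + (7 + 20))/(-6460) = (-48576 + 27)*(-1/6460) = -48549*(-1/6460) = 48549/6460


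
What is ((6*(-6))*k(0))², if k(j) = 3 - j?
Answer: 11664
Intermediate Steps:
((6*(-6))*k(0))² = ((6*(-6))*(3 - 1*0))² = (-36*(3 + 0))² = (-36*3)² = (-108)² = 11664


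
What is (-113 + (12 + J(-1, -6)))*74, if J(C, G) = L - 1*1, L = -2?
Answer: -7696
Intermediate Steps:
J(C, G) = -3 (J(C, G) = -2 - 1*1 = -2 - 1 = -3)
(-113 + (12 + J(-1, -6)))*74 = (-113 + (12 - 3))*74 = (-113 + 9)*74 = -104*74 = -7696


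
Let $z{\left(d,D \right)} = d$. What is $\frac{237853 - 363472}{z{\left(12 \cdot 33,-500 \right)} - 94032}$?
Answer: $\frac{41873}{31212} \approx 1.3416$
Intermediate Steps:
$\frac{237853 - 363472}{z{\left(12 \cdot 33,-500 \right)} - 94032} = \frac{237853 - 363472}{12 \cdot 33 - 94032} = - \frac{125619}{396 - 94032} = - \frac{125619}{-93636} = \left(-125619\right) \left(- \frac{1}{93636}\right) = \frac{41873}{31212}$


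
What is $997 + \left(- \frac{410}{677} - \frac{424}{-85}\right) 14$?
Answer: $\frac{60903137}{57545} \approx 1058.4$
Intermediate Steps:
$997 + \left(- \frac{410}{677} - \frac{424}{-85}\right) 14 = 997 + \left(\left(-410\right) \frac{1}{677} - - \frac{424}{85}\right) 14 = 997 + \left(- \frac{410}{677} + \frac{424}{85}\right) 14 = 997 + \frac{252198}{57545} \cdot 14 = 997 + \frac{3530772}{57545} = \frac{60903137}{57545}$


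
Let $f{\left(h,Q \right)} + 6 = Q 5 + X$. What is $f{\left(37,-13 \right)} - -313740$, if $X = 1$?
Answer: $313670$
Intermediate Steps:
$f{\left(h,Q \right)} = -5 + 5 Q$ ($f{\left(h,Q \right)} = -6 + \left(Q 5 + 1\right) = -6 + \left(5 Q + 1\right) = -6 + \left(1 + 5 Q\right) = -5 + 5 Q$)
$f{\left(37,-13 \right)} - -313740 = \left(-5 + 5 \left(-13\right)\right) - -313740 = \left(-5 - 65\right) + 313740 = -70 + 313740 = 313670$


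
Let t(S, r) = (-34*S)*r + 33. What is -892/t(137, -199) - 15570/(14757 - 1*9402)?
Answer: -45834214/15758575 ≈ -2.9085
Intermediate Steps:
t(S, r) = 33 - 34*S*r (t(S, r) = -34*S*r + 33 = 33 - 34*S*r)
-892/t(137, -199) - 15570/(14757 - 1*9402) = -892/(33 - 34*137*(-199)) - 15570/(14757 - 1*9402) = -892/(33 + 926942) - 15570/(14757 - 9402) = -892/926975 - 15570/5355 = -892*1/926975 - 15570*1/5355 = -892/926975 - 346/119 = -45834214/15758575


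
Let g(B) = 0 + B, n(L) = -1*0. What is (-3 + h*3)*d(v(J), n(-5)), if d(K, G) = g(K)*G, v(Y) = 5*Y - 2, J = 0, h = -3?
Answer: 0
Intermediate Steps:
n(L) = 0
g(B) = B
v(Y) = -2 + 5*Y
d(K, G) = G*K (d(K, G) = K*G = G*K)
(-3 + h*3)*d(v(J), n(-5)) = (-3 - 3*3)*(0*(-2 + 5*0)) = (-3 - 9)*(0*(-2 + 0)) = -0*(-2) = -12*0 = 0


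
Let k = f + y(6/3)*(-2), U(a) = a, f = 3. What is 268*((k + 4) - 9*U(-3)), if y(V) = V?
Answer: 8040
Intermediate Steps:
k = -1 (k = 3 + (6/3)*(-2) = 3 + (6*(⅓))*(-2) = 3 + 2*(-2) = 3 - 4 = -1)
268*((k + 4) - 9*U(-3)) = 268*((-1 + 4) - 9*(-3)) = 268*(3 + 27) = 268*30 = 8040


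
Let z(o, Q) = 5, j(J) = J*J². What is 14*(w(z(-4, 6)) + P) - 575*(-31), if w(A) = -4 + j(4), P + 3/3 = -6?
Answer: 18567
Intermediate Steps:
j(J) = J³
P = -7 (P = -1 - 6 = -7)
w(A) = 60 (w(A) = -4 + 4³ = -4 + 64 = 60)
14*(w(z(-4, 6)) + P) - 575*(-31) = 14*(60 - 7) - 575*(-31) = 14*53 + 17825 = 742 + 17825 = 18567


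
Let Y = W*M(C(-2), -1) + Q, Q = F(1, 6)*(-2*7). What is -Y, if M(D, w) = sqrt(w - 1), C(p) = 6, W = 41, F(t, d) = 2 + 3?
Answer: 70 - 41*I*sqrt(2) ≈ 70.0 - 57.983*I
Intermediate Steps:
F(t, d) = 5
M(D, w) = sqrt(-1 + w)
Q = -70 (Q = 5*(-2*7) = 5*(-14) = -70)
Y = -70 + 41*I*sqrt(2) (Y = 41*sqrt(-1 - 1) - 70 = 41*sqrt(-2) - 70 = 41*(I*sqrt(2)) - 70 = 41*I*sqrt(2) - 70 = -70 + 41*I*sqrt(2) ≈ -70.0 + 57.983*I)
-Y = -(-70 + 41*I*sqrt(2)) = 70 - 41*I*sqrt(2)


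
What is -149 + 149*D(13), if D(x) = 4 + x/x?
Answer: 596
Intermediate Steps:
D(x) = 5 (D(x) = 4 + 1 = 5)
-149 + 149*D(13) = -149 + 149*5 = -149 + 745 = 596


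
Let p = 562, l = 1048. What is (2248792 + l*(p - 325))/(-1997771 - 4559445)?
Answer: -156073/409826 ≈ -0.38083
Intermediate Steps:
(2248792 + l*(p - 325))/(-1997771 - 4559445) = (2248792 + 1048*(562 - 325))/(-1997771 - 4559445) = (2248792 + 1048*237)/(-6557216) = (2248792 + 248376)*(-1/6557216) = 2497168*(-1/6557216) = -156073/409826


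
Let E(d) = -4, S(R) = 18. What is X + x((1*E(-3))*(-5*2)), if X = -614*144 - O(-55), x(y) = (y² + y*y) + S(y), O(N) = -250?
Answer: -84948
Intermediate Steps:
x(y) = 18 + 2*y² (x(y) = (y² + y*y) + 18 = (y² + y²) + 18 = 2*y² + 18 = 18 + 2*y²)
X = -88166 (X = -614*144 - 1*(-250) = -88416 + 250 = -88166)
X + x((1*E(-3))*(-5*2)) = -88166 + (18 + 2*((1*(-4))*(-5*2))²) = -88166 + (18 + 2*(-4*(-10))²) = -88166 + (18 + 2*40²) = -88166 + (18 + 2*1600) = -88166 + (18 + 3200) = -88166 + 3218 = -84948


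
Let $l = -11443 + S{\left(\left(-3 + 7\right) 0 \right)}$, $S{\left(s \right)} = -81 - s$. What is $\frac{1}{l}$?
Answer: $- \frac{1}{11524} \approx -8.6775 \cdot 10^{-5}$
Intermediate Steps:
$l = -11524$ ($l = -11443 - \left(81 + \left(-3 + 7\right) 0\right) = -11443 - \left(81 + 4 \cdot 0\right) = -11443 - 81 = -11524$)
$\frac{1}{l} = \frac{1}{-11524} = - \frac{1}{11524}$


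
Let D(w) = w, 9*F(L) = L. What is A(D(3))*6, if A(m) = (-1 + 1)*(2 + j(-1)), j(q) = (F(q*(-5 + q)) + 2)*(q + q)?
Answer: 0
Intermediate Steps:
F(L) = L/9
j(q) = 2*q*(2 + q*(-5 + q)/9) (j(q) = ((q*(-5 + q))/9 + 2)*(q + q) = (q*(-5 + q)/9 + 2)*(2*q) = (2 + q*(-5 + q)/9)*(2*q) = 2*q*(2 + q*(-5 + q)/9))
A(m) = 0 (A(m) = (-1 + 1)*(2 + (2/9)*(-1)*(18 - (-5 - 1))) = 0*(2 + (2/9)*(-1)*(18 - 1*(-6))) = 0*(2 + (2/9)*(-1)*(18 + 6)) = 0*(2 + (2/9)*(-1)*24) = 0*(2 - 16/3) = 0*(-10/3) = 0)
A(D(3))*6 = 0*6 = 0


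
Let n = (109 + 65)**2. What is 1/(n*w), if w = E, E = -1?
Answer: -1/30276 ≈ -3.3029e-5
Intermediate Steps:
n = 30276 (n = 174**2 = 30276)
w = -1
1/(n*w) = 1/(30276*(-1)) = 1/(-30276) = -1/30276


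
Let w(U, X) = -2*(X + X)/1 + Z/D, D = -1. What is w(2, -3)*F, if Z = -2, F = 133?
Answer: 1862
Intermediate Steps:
w(U, X) = 2 - 4*X (w(U, X) = -2*(X + X)/1 - 2/(-1) = -4*X*1 - 2*(-1) = -4*X*1 + 2 = -4*X + 2 = 2 - 4*X)
w(2, -3)*F = (2 - 4*(-3))*133 = (2 + 12)*133 = 14*133 = 1862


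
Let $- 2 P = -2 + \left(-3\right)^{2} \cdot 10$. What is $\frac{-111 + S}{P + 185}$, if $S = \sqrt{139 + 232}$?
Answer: $- \frac{37}{47} + \frac{\sqrt{371}}{141} \approx -0.65063$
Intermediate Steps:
$S = \sqrt{371} \approx 19.261$
$P = -44$ ($P = - \frac{-2 + \left(-3\right)^{2} \cdot 10}{2} = - \frac{-2 + 9 \cdot 10}{2} = - \frac{-2 + 90}{2} = \left(- \frac{1}{2}\right) 88 = -44$)
$\frac{-111 + S}{P + 185} = \frac{-111 + \sqrt{371}}{-44 + 185} = \frac{-111 + \sqrt{371}}{141} = \left(-111 + \sqrt{371}\right) \frac{1}{141} = - \frac{37}{47} + \frac{\sqrt{371}}{141}$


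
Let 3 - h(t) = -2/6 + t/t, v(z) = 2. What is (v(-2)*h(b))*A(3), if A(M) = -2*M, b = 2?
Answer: -28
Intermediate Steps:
h(t) = 7/3 (h(t) = 3 - (-2/6 + t/t) = 3 - (-2*⅙ + 1) = 3 - (-⅓ + 1) = 3 - 1*⅔ = 3 - ⅔ = 7/3)
(v(-2)*h(b))*A(3) = (2*(7/3))*(-2*3) = (14/3)*(-6) = -28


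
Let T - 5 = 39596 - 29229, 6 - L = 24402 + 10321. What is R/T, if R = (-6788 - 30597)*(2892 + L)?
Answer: 1189777625/10372 ≈ 1.1471e+5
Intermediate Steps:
L = -34717 (L = 6 - (24402 + 10321) = 6 - 1*34723 = 6 - 34723 = -34717)
T = 10372 (T = 5 + (39596 - 29229) = 5 + 10367 = 10372)
R = 1189777625 (R = (-6788 - 30597)*(2892 - 34717) = -37385*(-31825) = 1189777625)
R/T = 1189777625/10372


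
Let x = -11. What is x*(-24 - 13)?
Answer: 407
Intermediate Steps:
x*(-24 - 13) = -11*(-24 - 13) = -11*(-37) = 407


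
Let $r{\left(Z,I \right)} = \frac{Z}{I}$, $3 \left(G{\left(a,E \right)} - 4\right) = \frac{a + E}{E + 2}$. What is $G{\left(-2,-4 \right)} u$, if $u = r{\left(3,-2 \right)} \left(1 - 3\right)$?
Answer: $15$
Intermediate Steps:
$G{\left(a,E \right)} = 4 + \frac{E + a}{3 \left(2 + E\right)}$ ($G{\left(a,E \right)} = 4 + \frac{\left(a + E\right) \frac{1}{E + 2}}{3} = 4 + \frac{\left(E + a\right) \frac{1}{2 + E}}{3} = 4 + \frac{\frac{1}{2 + E} \left(E + a\right)}{3} = 4 + \frac{E + a}{3 \left(2 + E\right)}$)
$u = 3$ ($u = \frac{3}{-2} \left(1 - 3\right) = 3 \left(- \frac{1}{2}\right) \left(-2\right) = \left(- \frac{3}{2}\right) \left(-2\right) = 3$)
$G{\left(-2,-4 \right)} u = \frac{24 - 2 + 13 \left(-4\right)}{3 \left(2 - 4\right)} 3 = \frac{24 - 2 - 52}{3 \left(-2\right)} 3 = \frac{1}{3} \left(- \frac{1}{2}\right) \left(-30\right) 3 = 5 \cdot 3 = 15$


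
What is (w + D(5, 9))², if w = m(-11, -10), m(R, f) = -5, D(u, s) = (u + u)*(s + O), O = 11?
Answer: 38025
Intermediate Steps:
D(u, s) = 2*u*(11 + s) (D(u, s) = (u + u)*(s + 11) = (2*u)*(11 + s) = 2*u*(11 + s))
w = -5
(w + D(5, 9))² = (-5 + 2*5*(11 + 9))² = (-5 + 2*5*20)² = (-5 + 200)² = 195² = 38025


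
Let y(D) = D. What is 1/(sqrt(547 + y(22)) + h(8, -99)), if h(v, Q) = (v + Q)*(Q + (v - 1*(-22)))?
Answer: 6279/39425272 - sqrt(569)/39425272 ≈ 0.00015866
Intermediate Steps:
h(v, Q) = (Q + v)*(22 + Q + v) (h(v, Q) = (Q + v)*(Q + (v + 22)) = (Q + v)*(Q + (22 + v)) = (Q + v)*(22 + Q + v))
1/(sqrt(547 + y(22)) + h(8, -99)) = 1/(sqrt(547 + 22) + ((-99)**2 + 8**2 + 22*(-99) + 22*8 + 2*(-99)*8)) = 1/(sqrt(569) + (9801 + 64 - 2178 + 176 - 1584)) = 1/(sqrt(569) + 6279) = 1/(6279 + sqrt(569))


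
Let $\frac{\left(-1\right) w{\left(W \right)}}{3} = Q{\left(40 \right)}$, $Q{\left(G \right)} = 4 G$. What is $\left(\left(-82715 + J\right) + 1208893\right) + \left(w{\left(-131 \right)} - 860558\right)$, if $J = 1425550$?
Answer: $1690690$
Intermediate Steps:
$w{\left(W \right)} = -480$ ($w{\left(W \right)} = - 3 \cdot 4 \cdot 40 = \left(-3\right) 160 = -480$)
$\left(\left(-82715 + J\right) + 1208893\right) + \left(w{\left(-131 \right)} - 860558\right) = \left(\left(-82715 + 1425550\right) + 1208893\right) - 861038 = \left(1342835 + 1208893\right) - 861038 = 2551728 - 861038 = 1690690$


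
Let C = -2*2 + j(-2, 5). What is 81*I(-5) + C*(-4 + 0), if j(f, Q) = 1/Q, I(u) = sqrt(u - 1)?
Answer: 76/5 + 81*I*sqrt(6) ≈ 15.2 + 198.41*I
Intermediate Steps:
I(u) = sqrt(-1 + u)
C = -19/5 (C = -2*2 + 1/5 = -4 + 1/5 = -19/5 ≈ -3.8000)
81*I(-5) + C*(-4 + 0) = 81*sqrt(-1 - 5) - 19*(-4 + 0)/5 = 81*sqrt(-6) - 19/5*(-4) = 81*(I*sqrt(6)) + 76/5 = 81*I*sqrt(6) + 76/5 = 76/5 + 81*I*sqrt(6)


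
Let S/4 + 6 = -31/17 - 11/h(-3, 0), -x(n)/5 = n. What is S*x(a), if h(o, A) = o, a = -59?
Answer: -250160/51 ≈ -4905.1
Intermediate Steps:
x(n) = -5*n
S = -848/51 (S = -24 + 4*(-31/17 - 11/(-3)) = -24 + 4*(-31*1/17 - 11*(-⅓)) = -24 + 4*(-31/17 + 11/3) = -24 + 4*(94/51) = -24 + 376/51 = -848/51 ≈ -16.627)
S*x(a) = -(-4240)*(-59)/51 = -848/51*295 = -250160/51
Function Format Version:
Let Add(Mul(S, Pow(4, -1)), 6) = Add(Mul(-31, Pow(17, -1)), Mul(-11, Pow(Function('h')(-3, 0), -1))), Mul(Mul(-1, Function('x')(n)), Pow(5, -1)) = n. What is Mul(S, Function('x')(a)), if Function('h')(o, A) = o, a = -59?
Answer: Rational(-250160, 51) ≈ -4905.1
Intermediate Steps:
Function('x')(n) = Mul(-5, n)
S = Rational(-848, 51) (S = Add(-24, Mul(4, Add(Mul(-31, Pow(17, -1)), Mul(-11, Pow(-3, -1))))) = Add(-24, Mul(4, Add(Mul(-31, Rational(1, 17)), Mul(-11, Rational(-1, 3))))) = Add(-24, Mul(4, Add(Rational(-31, 17), Rational(11, 3)))) = Add(-24, Mul(4, Rational(94, 51))) = Add(-24, Rational(376, 51)) = Rational(-848, 51) ≈ -16.627)
Mul(S, Function('x')(a)) = Mul(Rational(-848, 51), Mul(-5, -59)) = Mul(Rational(-848, 51), 295) = Rational(-250160, 51)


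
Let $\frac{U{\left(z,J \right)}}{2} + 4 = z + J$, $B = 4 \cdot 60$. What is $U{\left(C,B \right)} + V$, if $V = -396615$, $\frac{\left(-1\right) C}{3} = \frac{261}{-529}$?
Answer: $- \frac{209558081}{529} \approx -3.9614 \cdot 10^{5}$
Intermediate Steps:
$C = \frac{783}{529}$ ($C = - 3 \frac{261}{-529} = - 3 \cdot 261 \left(- \frac{1}{529}\right) = \left(-3\right) \left(- \frac{261}{529}\right) = \frac{783}{529} \approx 1.4802$)
$B = 240$
$U{\left(z,J \right)} = -8 + 2 J + 2 z$ ($U{\left(z,J \right)} = -8 + 2 \left(z + J\right) = -8 + 2 \left(J + z\right) = -8 + \left(2 J + 2 z\right) = -8 + 2 J + 2 z$)
$U{\left(C,B \right)} + V = \left(-8 + 2 \cdot 240 + 2 \cdot \frac{783}{529}\right) - 396615 = \left(-8 + 480 + \frac{1566}{529}\right) - 396615 = \frac{251254}{529} - 396615 = - \frac{209558081}{529}$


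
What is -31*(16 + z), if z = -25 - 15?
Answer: 744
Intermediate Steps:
z = -40
-31*(16 + z) = -31*(16 - 40) = -31*(-24) = 744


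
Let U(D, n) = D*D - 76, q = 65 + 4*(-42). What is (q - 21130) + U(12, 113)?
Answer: -21165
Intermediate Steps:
q = -103 (q = 65 - 168 = -103)
U(D, n) = -76 + D**2 (U(D, n) = D**2 - 76 = -76 + D**2)
(q - 21130) + U(12, 113) = (-103 - 21130) + (-76 + 12**2) = -21233 + (-76 + 144) = -21233 + 68 = -21165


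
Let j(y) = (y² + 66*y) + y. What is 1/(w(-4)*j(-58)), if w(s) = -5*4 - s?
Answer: 1/8352 ≈ 0.00011973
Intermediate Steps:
j(y) = y² + 67*y
w(s) = -20 - s
1/(w(-4)*j(-58)) = 1/((-20 - 1*(-4))*(-58*(67 - 58))) = 1/((-20 + 4)*(-58*9)) = 1/(-16*(-522)) = 1/8352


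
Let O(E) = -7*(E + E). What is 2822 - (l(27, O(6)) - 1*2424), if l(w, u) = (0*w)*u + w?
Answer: 5219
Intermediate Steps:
O(E) = -14*E
l(w, u) = w (l(w, u) = 0*u + w = 0 + w = w)
2822 - (l(27, O(6)) - 1*2424) = 2822 - (27 - 1*2424) = 2822 - (27 - 2424) = 2822 - 1*(-2397) = 2822 + 2397 = 5219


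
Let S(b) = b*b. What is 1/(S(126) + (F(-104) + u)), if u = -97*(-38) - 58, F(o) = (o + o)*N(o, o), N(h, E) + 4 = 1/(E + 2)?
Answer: 51/1037240 ≈ 4.9169e-5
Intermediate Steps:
S(b) = b²
N(h, E) = -4 + 1/(2 + E) (N(h, E) = -4 + 1/(E + 2) = -4 + 1/(2 + E))
F(o) = 2*o*(-7 - 4*o)/(2 + o) (F(o) = (o + o)*((-7 - 4*o)/(2 + o)) = (2*o)*((-7 - 4*o)/(2 + o)) = 2*o*(-7 - 4*o)/(2 + o))
u = 3628 (u = 3686 - 58 = 3628)
1/(S(126) + (F(-104) + u)) = 1/(126² + (-2*(-104)*(7 + 4*(-104))/(2 - 104) + 3628)) = 1/(15876 + (-2*(-104)*(7 - 416)/(-102) + 3628)) = 1/(15876 + (-2*(-104)*(-1/102)*(-409) + 3628)) = 1/(15876 + (42536/51 + 3628)) = 1/(15876 + 227564/51) = 1/(1037240/51) = 51/1037240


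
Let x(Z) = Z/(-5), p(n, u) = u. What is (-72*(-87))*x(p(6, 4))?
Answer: -25056/5 ≈ -5011.2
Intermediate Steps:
x(Z) = -Z/5 (x(Z) = Z*(-⅕) = -Z/5)
(-72*(-87))*x(p(6, 4)) = (-72*(-87))*(-⅕*4) = 6264*(-⅘) = -25056/5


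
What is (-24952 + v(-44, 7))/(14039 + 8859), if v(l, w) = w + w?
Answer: -12469/11449 ≈ -1.0891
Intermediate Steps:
v(l, w) = 2*w
(-24952 + v(-44, 7))/(14039 + 8859) = (-24952 + 2*7)/(14039 + 8859) = (-24952 + 14)/22898 = -24938*1/22898 = -12469/11449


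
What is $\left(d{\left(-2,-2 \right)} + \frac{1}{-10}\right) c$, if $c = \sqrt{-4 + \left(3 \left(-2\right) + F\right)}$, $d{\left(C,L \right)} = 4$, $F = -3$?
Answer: $\frac{39 i \sqrt{13}}{10} \approx 14.062 i$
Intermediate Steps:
$c = i \sqrt{13}$ ($c = \sqrt{-4 + \left(3 \left(-2\right) - 3\right)} = \sqrt{-4 - 9} = \sqrt{-13} = i \sqrt{13} \approx 3.6056 i$)
$\left(d{\left(-2,-2 \right)} + \frac{1}{-10}\right) c = \left(4 + \frac{1}{-10}\right) i \sqrt{13} = \left(4 - \frac{1}{10}\right) i \sqrt{13} = \frac{39 i \sqrt{13}}{10}$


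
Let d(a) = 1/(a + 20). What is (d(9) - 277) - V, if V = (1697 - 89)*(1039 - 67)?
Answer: -45334336/29 ≈ -1.5633e+6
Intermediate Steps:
d(a) = 1/(20 + a)
V = 1562976 (V = 1608*972 = 1562976)
(d(9) - 277) - V = (1/(20 + 9) - 277) - 1*1562976 = (1/29 - 277) - 1562976 = -8032/29 - 1562976 = -45334336/29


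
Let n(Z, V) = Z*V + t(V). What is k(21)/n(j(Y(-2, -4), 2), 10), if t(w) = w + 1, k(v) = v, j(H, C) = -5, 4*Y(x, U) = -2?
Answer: -7/13 ≈ -0.53846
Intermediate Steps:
Y(x, U) = -1/2 (Y(x, U) = (1/4)*(-2) = -1/2)
t(w) = 1 + w
n(Z, V) = 1 + V + V*Z (n(Z, V) = Z*V + (1 + V) = V*Z + (1 + V) = 1 + V + V*Z)
k(21)/n(j(Y(-2, -4), 2), 10) = 21/(1 + 10 + 10*(-5)) = 21/(1 + 10 - 50) = 21/(-39) = 21*(-1/39) = -7/13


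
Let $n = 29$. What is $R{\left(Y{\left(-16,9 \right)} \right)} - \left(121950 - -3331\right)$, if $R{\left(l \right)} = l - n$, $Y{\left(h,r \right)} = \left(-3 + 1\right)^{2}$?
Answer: $-125306$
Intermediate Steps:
$Y{\left(h,r \right)} = 4$ ($Y{\left(h,r \right)} = \left(-2\right)^{2} = 4$)
$R{\left(l \right)} = -29 + l$ ($R{\left(l \right)} = l - 29 = -29 + l$)
$R{\left(Y{\left(-16,9 \right)} \right)} - \left(121950 - -3331\right) = \left(-29 + 4\right) - \left(121950 - -3331\right) = -25 - \left(121950 + 3331\right) = -25 - 125281 = -125306$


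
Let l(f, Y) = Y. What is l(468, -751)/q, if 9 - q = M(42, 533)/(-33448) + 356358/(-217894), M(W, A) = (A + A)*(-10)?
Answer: -684172125314/9398722369 ≈ -72.794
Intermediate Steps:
M(W, A) = -20*A (M(W, A) = (2*A)*(-10) = -20*A)
q = 9398722369/911014814 (q = 9 - (-20*533/(-33448) + 356358/(-217894)) = 9 - (-10660*(-1/33448) + 356358*(-1/217894)) = 9 - (2665/8362 - 178179/108947) = 9 - 1*(-1199589043/911014814) = 9 + 1199589043/911014814 = 9398722369/911014814 ≈ 10.317)
l(468, -751)/q = -751/9398722369/911014814 = -751*911014814/9398722369 = -684172125314/9398722369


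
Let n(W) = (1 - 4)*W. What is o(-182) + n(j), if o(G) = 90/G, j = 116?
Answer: -31713/91 ≈ -348.49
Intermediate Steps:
n(W) = -3*W
o(-182) + n(j) = 90/(-182) - 3*116 = 90*(-1/182) - 348 = -45/91 - 348 = -31713/91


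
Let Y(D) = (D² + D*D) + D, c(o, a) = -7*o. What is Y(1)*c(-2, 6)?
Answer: 42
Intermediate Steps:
Y(D) = D + 2*D² (Y(D) = (D² + D²) + D = 2*D² + D = D + 2*D²)
Y(1)*c(-2, 6) = (1*(1 + 2*1))*(-7*(-2)) = (1*(1 + 2))*14 = (1*3)*14 = 3*14 = 42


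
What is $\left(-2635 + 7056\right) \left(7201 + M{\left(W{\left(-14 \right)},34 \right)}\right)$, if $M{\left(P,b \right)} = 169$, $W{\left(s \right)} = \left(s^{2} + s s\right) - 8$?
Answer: $32582770$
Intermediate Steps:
$W{\left(s \right)} = -8 + 2 s^{2}$ ($W{\left(s \right)} = \left(s^{2} + s^{2}\right) - 8 = 2 s^{2} - 8 = -8 + 2 s^{2}$)
$\left(-2635 + 7056\right) \left(7201 + M{\left(W{\left(-14 \right)},34 \right)}\right) = \left(-2635 + 7056\right) \left(7201 + 169\right) = 4421 \cdot 7370 = 32582770$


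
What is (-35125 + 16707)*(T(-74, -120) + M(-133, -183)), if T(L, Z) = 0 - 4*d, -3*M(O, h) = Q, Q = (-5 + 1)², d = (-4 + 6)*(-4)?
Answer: -1473440/3 ≈ -4.9115e+5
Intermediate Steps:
d = -8 (d = 2*(-4) = -8)
Q = 16 (Q = (-4)² = 16)
M(O, h) = -16/3 (M(O, h) = -⅓*16 = -16/3)
T(L, Z) = 32 (T(L, Z) = 0 - 4*(-8) = 0 + 32 = 32)
(-35125 + 16707)*(T(-74, -120) + M(-133, -183)) = (-35125 + 16707)*(32 - 16/3) = -18418*80/3 = -1473440/3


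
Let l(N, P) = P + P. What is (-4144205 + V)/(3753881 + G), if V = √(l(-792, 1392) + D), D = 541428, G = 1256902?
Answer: -4144205/5010783 + 2*√15117/1670261 ≈ -0.82691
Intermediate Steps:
l(N, P) = 2*P
V = 6*√15117 (V = √(2*1392 + 541428) = √(2784 + 541428) = √544212 = 6*√15117 ≈ 737.71)
(-4144205 + V)/(3753881 + G) = (-4144205 + 6*√15117)/(3753881 + 1256902) = (-4144205 + 6*√15117)/5010783 = (-4144205 + 6*√15117)*(1/5010783) = -4144205/5010783 + 2*√15117/1670261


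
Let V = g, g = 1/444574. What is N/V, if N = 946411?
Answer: 420749723914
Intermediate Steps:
g = 1/444574 ≈ 2.2493e-6
V = 1/444574 ≈ 2.2493e-6
N/V = 946411/(1/444574) = 946411*444574 = 420749723914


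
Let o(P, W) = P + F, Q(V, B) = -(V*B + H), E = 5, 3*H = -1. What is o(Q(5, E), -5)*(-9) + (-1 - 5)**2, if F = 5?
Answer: 213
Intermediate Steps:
H = -1/3 (H = (1/3)*(-1) = -1/3 ≈ -0.33333)
Q(V, B) = 1/3 - B*V (Q(V, B) = -(V*B - 1/3) = -(B*V - 1/3) = -(-1/3 + B*V) = 1/3 - B*V)
o(P, W) = 5 + P (o(P, W) = P + 5 = 5 + P)
o(Q(5, E), -5)*(-9) + (-1 - 5)**2 = (5 + (1/3 - 1*5*5))*(-9) + (-1 - 5)**2 = (5 + (1/3 - 25))*(-9) + (-6)**2 = (5 - 74/3)*(-9) + 36 = -59/3*(-9) + 36 = 177 + 36 = 213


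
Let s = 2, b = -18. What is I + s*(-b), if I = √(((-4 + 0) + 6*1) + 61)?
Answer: 36 + 3*√7 ≈ 43.937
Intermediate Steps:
I = 3*√7 (I = √((-4 + 6) + 61) = √(2 + 61) = √63 = 3*√7 ≈ 7.9373)
I + s*(-b) = 3*√7 + 2*(-1*(-18)) = 3*√7 + 2*18 = 3*√7 + 36 = 36 + 3*√7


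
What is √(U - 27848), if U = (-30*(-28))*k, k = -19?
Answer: 148*I*√2 ≈ 209.3*I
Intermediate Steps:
U = -15960 (U = -30*(-28)*(-19) = 840*(-19) = -15960)
√(U - 27848) = √(-15960 - 27848) = √(-43808) = 148*I*√2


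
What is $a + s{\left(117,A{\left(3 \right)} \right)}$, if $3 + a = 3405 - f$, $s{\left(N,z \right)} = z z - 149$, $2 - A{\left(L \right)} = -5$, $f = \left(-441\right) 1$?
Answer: $3743$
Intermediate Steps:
$f = -441$
$A{\left(L \right)} = 7$ ($A{\left(L \right)} = 2 - -5 = 2 + 5 = 7$)
$s{\left(N,z \right)} = -149 + z^{2}$ ($s{\left(N,z \right)} = z^{2} - 149 = -149 + z^{2}$)
$a = 3843$ ($a = -3 + \left(3405 - -441\right) = -3 + \left(3405 + 441\right) = -3 + 3846 = 3843$)
$a + s{\left(117,A{\left(3 \right)} \right)} = 3843 - \left(149 - 7^{2}\right) = 3843 + \left(-149 + 49\right) = 3843 - 100 = 3743$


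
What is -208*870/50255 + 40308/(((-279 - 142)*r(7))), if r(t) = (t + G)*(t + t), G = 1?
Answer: -527915223/118481188 ≈ -4.4557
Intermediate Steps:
r(t) = 2*t*(1 + t) (r(t) = (t + 1)*(t + t) = (1 + t)*(2*t) = 2*t*(1 + t))
-208*870/50255 + 40308/(((-279 - 142)*r(7))) = -208*870/50255 + 40308/(((-279 - 142)*(2*7*(1 + 7)))) = -180960*1/50255 + 40308/((-842*7*8)) = -36192/10051 + 40308/((-421*112)) = -36192/10051 + 40308/(-47152) = -36192/10051 + 40308*(-1/47152) = -36192/10051 - 10077/11788 = -527915223/118481188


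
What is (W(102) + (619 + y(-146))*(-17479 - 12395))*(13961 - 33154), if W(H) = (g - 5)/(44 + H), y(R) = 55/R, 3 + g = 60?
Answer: 25893177974261/73 ≈ 3.5470e+11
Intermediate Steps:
g = 57 (g = -3 + 60 = 57)
W(H) = 52/(44 + H) (W(H) = (57 - 5)/(44 + H) = 52/(44 + H))
(W(102) + (619 + y(-146))*(-17479 - 12395))*(13961 - 33154) = (52/(44 + 102) + (619 + 55/(-146))*(-17479 - 12395))*(13961 - 33154) = (52/146 + (619 + 55*(-1/146))*(-29874))*(-19193) = (52*(1/146) + (619 - 55/146)*(-29874))*(-19193) = (26/73 + (90319/146)*(-29874))*(-19193) = (26/73 - 1349094903/73)*(-19193) = -1349094877/73*(-19193) = 25893177974261/73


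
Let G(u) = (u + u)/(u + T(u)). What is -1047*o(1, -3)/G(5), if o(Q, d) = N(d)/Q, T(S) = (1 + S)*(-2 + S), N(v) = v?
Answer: 72243/10 ≈ 7224.3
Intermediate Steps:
o(Q, d) = d/Q
G(u) = 2*u/(-2 + u**2) (G(u) = (u + u)/(u + (-2 + u**2 - u)) = (2*u)/(-2 + u**2) = 2*u/(-2 + u**2))
-1047*o(1, -3)/G(5) = -1047*(-3/1)/(2*5/(-2 + 5**2)) = -1047*(-3*1)/(2*5/(-2 + 25)) = -(-3141)/(2*5/23) = -(-3141)/(2*5*(1/23)) = -(-3141)/10/23 = -(-3141)*23/10 = -1047*(-69/10) = 72243/10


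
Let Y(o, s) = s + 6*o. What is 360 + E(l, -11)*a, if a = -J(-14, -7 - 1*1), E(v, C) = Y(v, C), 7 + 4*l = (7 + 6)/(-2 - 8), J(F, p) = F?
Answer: 317/10 ≈ 31.700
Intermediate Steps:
l = -83/40 (l = -7/4 + ((7 + 6)/(-2 - 8))/4 = -7/4 + (13/(-10))/4 = -7/4 + (13*(-1/10))/4 = -7/4 + (1/4)*(-13/10) = -7/4 - 13/40 = -83/40 ≈ -2.0750)
E(v, C) = C + 6*v
a = 14 (a = -1*(-14) = 14)
360 + E(l, -11)*a = 360 + (-11 + 6*(-83/40))*14 = 360 + (-11 - 249/20)*14 = 360 - 469/20*14 = 360 - 3283/10 = 317/10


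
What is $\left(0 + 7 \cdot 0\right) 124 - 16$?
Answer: $-16$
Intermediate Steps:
$\left(0 + 7 \cdot 0\right) 124 - 16 = \left(0 + 0\right) 124 - 16 = 0 \cdot 124 - 16 = 0 - 16 = -16$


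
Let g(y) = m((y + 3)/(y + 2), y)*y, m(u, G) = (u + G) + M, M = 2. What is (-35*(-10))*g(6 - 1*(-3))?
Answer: 418950/11 ≈ 38086.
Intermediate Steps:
m(u, G) = 2 + G + u (m(u, G) = (u + G) + 2 = (G + u) + 2 = 2 + G + u)
g(y) = y*(2 + y + (3 + y)/(2 + y)) (g(y) = (2 + y + (y + 3)/(y + 2))*y = (2 + y + (3 + y)/(2 + y))*y = y*(2 + y + (3 + y)/(2 + y)))
(-35*(-10))*g(6 - 1*(-3)) = (-35*(-10))*((6 - 1*(-3))*(3 + (6 - 1*(-3)) + (2 + (6 - 1*(-3)))²)/(2 + (6 - 1*(-3)))) = 350*((6 + 3)*(3 + (6 + 3) + (2 + (6 + 3))²)/(2 + (6 + 3))) = 350*(9*(3 + 9 + (2 + 9)²)/(2 + 9)) = 350*(9*(3 + 9 + 11²)/11) = 350*(9*(1/11)*(3 + 9 + 121)) = 350*(9*(1/11)*133) = 350*(1197/11) = 418950/11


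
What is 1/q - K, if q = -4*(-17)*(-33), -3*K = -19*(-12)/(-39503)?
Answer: -210047/88644732 ≈ -0.0023695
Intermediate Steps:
K = 76/39503 (K = -(-19*(-12))/(3*(-39503)) = -76*(-1)/39503 = -⅓*(-228/39503) = 76/39503 ≈ 0.0019239)
q = -2244 (q = 68*(-33) = -2244)
1/q - K = 1/(-2244) - 1*76/39503 = -1/2244 - 76/39503 = -210047/88644732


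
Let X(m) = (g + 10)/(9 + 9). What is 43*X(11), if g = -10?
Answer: 0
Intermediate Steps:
X(m) = 0 (X(m) = (-10 + 10)/(9 + 9) = 0/18 = 0*(1/18) = 0)
43*X(11) = 43*0 = 0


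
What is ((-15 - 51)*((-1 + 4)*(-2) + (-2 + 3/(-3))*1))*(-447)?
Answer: -265518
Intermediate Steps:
((-15 - 51)*((-1 + 4)*(-2) + (-2 + 3/(-3))*1))*(-447) = -66*(3*(-2) + (-2 + 3*(-1/3))*1)*(-447) = -66*(-6 + (-2 - 1)*1)*(-447) = -66*(-6 - 3*1)*(-447) = -66*(-6 - 3)*(-447) = -66*(-9)*(-447) = 594*(-447) = -265518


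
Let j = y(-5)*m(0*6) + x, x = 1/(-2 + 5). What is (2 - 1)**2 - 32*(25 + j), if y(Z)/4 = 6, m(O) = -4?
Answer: 6787/3 ≈ 2262.3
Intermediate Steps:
y(Z) = 24 (y(Z) = 4*6 = 24)
x = 1/3 ≈ 0.33333
j = -287/3 (j = 24*(-4) + 1/3 = -96 + 1/3 = -287/3 ≈ -95.667)
(2 - 1)**2 - 32*(25 + j) = (2 - 1)**2 - 32*(25 - 287/3) = 1**2 - 32*(-212/3) = 1 + 6784/3 = 6787/3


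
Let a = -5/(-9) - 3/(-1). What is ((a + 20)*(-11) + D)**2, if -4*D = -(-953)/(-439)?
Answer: 16698787552225/249766416 ≈ 66858.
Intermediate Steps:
a = 32/9 (a = -5*(-1/9) - 3*(-1) = 5/9 + 3 = 32/9 ≈ 3.5556)
D = 953/1756 (D = -(-1)*(-953/(-439))/4 = -(-1)*(-953*(-1/439))/4 = -(-1)*953/(4*439) = -1/4*(-953/439) = 953/1756 ≈ 0.54271)
((a + 20)*(-11) + D)**2 = ((32/9 + 20)*(-11) + 953/1756)**2 = ((212/9)*(-11) + 953/1756)**2 = (-2332/9 + 953/1756)**2 = (-4086415/15804)**2 = 16698787552225/249766416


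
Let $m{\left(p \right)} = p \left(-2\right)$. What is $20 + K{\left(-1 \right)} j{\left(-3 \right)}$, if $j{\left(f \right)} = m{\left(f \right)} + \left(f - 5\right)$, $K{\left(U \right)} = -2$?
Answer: $24$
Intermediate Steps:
$m{\left(p \right)} = - 2 p$
$j{\left(f \right)} = -5 - f$ ($j{\left(f \right)} = - 2 f + \left(f - 5\right) = - 2 f + \left(-5 + f\right) = -5 - f$)
$20 + K{\left(-1 \right)} j{\left(-3 \right)} = 20 - 2 \left(-5 - -3\right) = 20 - 2 \left(-5 + 3\right) = 20 - -4 = 20 + 4 = 24$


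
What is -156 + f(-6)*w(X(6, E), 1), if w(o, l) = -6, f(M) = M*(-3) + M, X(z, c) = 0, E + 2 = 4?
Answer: -228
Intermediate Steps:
E = 2 (E = -2 + 4 = 2)
f(M) = -2*M (f(M) = -3*M + M = -2*M)
-156 + f(-6)*w(X(6, E), 1) = -156 - 2*(-6)*(-6) = -156 + 12*(-6) = -156 - 72 = -228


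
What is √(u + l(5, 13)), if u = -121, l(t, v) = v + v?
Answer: I*√95 ≈ 9.7468*I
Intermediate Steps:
l(t, v) = 2*v
√(u + l(5, 13)) = √(-121 + 2*13) = √(-121 + 26) = √(-95) = I*√95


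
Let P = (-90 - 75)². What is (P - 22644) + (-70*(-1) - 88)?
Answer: 4563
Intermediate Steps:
P = 27225 (P = (-165)² = 27225)
(P - 22644) + (-70*(-1) - 88) = (27225 - 22644) + (-70*(-1) - 88) = 4581 + (70 - 88) = 4581 - 18 = 4563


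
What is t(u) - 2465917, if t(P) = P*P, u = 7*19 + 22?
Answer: -2441892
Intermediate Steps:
u = 155 (u = 133 + 22 = 155)
t(P) = P²
t(u) - 2465917 = 155² - 2465917 = 24025 - 2465917 = -2441892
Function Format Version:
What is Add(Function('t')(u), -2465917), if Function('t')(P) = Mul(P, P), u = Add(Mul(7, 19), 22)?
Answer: -2441892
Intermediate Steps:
u = 155 (u = Add(133, 22) = 155)
Function('t')(P) = Pow(P, 2)
Add(Function('t')(u), -2465917) = Add(Pow(155, 2), -2465917) = Add(24025, -2465917) = -2441892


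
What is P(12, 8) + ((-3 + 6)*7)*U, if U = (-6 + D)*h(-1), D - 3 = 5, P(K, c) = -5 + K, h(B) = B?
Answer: -35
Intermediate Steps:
D = 8 (D = 3 + 5 = 8)
U = -2 (U = (-6 + 8)*(-1) = 2*(-1) = -2)
P(12, 8) + ((-3 + 6)*7)*U = (-5 + 12) + ((-3 + 6)*7)*(-2) = 7 + (3*7)*(-2) = 7 + 21*(-2) = 7 - 42 = -35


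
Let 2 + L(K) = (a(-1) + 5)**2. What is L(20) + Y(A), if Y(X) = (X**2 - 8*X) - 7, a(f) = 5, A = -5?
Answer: 156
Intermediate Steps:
L(K) = 98 (L(K) = -2 + (5 + 5)**2 = -2 + 10**2 = -2 + 100 = 98)
Y(X) = -7 + X**2 - 8*X
L(20) + Y(A) = 98 + (-7 + (-5)**2 - 8*(-5)) = 98 + (-7 + 25 + 40) = 98 + 58 = 156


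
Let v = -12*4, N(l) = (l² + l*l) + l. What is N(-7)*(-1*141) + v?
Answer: -12879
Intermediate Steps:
N(l) = l + 2*l² (N(l) = (l² + l²) + l = 2*l² + l = l + 2*l²)
v = -48
N(-7)*(-1*141) + v = (-7*(1 + 2*(-7)))*(-1*141) - 48 = -7*(1 - 14)*(-141) - 48 = -7*(-13)*(-141) - 48 = 91*(-141) - 48 = -12831 - 48 = -12879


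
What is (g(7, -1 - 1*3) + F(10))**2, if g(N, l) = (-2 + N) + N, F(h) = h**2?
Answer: 12544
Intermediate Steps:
g(N, l) = -2 + 2*N
(g(7, -1 - 1*3) + F(10))**2 = ((-2 + 2*7) + 10**2)**2 = ((-2 + 14) + 100)**2 = (12 + 100)**2 = 112**2 = 12544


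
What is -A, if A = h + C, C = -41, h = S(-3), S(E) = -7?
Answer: 48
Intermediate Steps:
h = -7
A = -48 (A = -7 - 41 = -48)
-A = -1*(-48) = 48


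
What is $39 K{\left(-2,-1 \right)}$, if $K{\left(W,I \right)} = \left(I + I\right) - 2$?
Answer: $-156$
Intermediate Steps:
$K{\left(W,I \right)} = -2 + 2 I$ ($K{\left(W,I \right)} = 2 I - 2 = -2 + 2 I$)
$39 K{\left(-2,-1 \right)} = 39 \left(-2 + 2 \left(-1\right)\right) = 39 \left(-2 - 2\right) = 39 \left(-4\right) = -156$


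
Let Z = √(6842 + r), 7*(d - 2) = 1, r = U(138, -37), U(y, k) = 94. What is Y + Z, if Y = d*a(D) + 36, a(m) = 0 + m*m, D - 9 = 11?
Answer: 6252/7 + 34*√6 ≈ 976.43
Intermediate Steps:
D = 20 (D = 9 + 11 = 20)
r = 94
d = 15/7 (d = 2 + (⅐)*1 = 2 + ⅐ = 15/7 ≈ 2.1429)
a(m) = m² (a(m) = 0 + m² = m²)
Z = 34*√6 (Z = √(6842 + 94) = √6936 = 34*√6 ≈ 83.283)
Y = 6252/7 (Y = (15/7)*20² + 36 = (15/7)*400 + 36 = 6000/7 + 36 = 6252/7 ≈ 893.14)
Y + Z = 6252/7 + 34*√6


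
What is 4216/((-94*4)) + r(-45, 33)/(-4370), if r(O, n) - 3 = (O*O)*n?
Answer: -2721953/102695 ≈ -26.505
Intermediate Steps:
r(O, n) = 3 + n*O**2 (r(O, n) = 3 + (O*O)*n = 3 + O**2*n = 3 + n*O**2)
4216/((-94*4)) + r(-45, 33)/(-4370) = 4216/((-94*4)) + (3 + 33*(-45)**2)/(-4370) = 4216/(-376) + (3 + 33*2025)*(-1/4370) = 4216*(-1/376) + (3 + 66825)*(-1/4370) = -527/47 + 66828*(-1/4370) = -527/47 - 33414/2185 = -2721953/102695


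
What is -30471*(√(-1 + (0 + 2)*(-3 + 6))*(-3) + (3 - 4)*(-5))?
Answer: -152355 + 91413*√5 ≈ 52051.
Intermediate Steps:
-30471*(√(-1 + (0 + 2)*(-3 + 6))*(-3) + (3 - 4)*(-5)) = -30471*(√(-1 + 2*3)*(-3) - 1*(-5)) = -30471*(√(-1 + 6)*(-3) + 5) = -30471*(√5*(-3) + 5) = -30471*(-3*√5 + 5) = -30471*(5 - 3*√5) = -4353*(35 - 21*√5) = -152355 + 91413*√5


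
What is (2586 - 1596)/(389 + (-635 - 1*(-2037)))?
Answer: 110/199 ≈ 0.55276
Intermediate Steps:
(2586 - 1596)/(389 + (-635 - 1*(-2037))) = 990/(389 + (-635 + 2037)) = 990/(389 + 1402) = 990/1791 = 990*(1/1791) = 110/199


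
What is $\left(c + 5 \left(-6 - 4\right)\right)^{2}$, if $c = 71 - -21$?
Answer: $1764$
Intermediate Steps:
$c = 92$ ($c = 71 + 21 = 92$)
$\left(c + 5 \left(-6 - 4\right)\right)^{2} = \left(92 + 5 \left(-6 - 4\right)\right)^{2} = \left(92 + 5 \left(-10\right)\right)^{2} = \left(92 - 50\right)^{2} = 42^{2} = 1764$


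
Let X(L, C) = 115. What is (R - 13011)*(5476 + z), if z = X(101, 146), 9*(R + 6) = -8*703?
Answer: -686446207/9 ≈ -7.6272e+7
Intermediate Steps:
R = -5678/9 (R = -6 + (-8*703)/9 = -6 + (1/9)*(-5624) = -6 - 5624/9 = -5678/9 ≈ -630.89)
z = 115
(R - 13011)*(5476 + z) = (-5678/9 - 13011)*(5476 + 115) = -122777/9*5591 = -686446207/9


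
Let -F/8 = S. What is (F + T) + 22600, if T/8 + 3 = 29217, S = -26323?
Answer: 466896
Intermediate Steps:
T = 233712 (T = -24 + 8*29217 = -24 + 233736 = 233712)
F = 210584 (F = -8*(-26323) = 210584)
(F + T) + 22600 = (210584 + 233712) + 22600 = 444296 + 22600 = 466896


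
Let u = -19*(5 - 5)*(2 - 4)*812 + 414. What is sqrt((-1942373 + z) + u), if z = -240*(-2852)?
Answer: I*sqrt(1257479) ≈ 1121.4*I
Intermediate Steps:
z = 684480
u = 414 (u = -0*(-2)*812 + 414 = -19*0*812 + 414 = 0*812 + 414 = 0 + 414 = 414)
sqrt((-1942373 + z) + u) = sqrt((-1942373 + 684480) + 414) = sqrt(-1257893 + 414) = sqrt(-1257479) = I*sqrt(1257479)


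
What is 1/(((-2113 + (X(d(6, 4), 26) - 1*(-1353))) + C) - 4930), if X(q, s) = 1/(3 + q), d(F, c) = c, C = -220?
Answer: -7/41369 ≈ -0.00016921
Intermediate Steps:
1/(((-2113 + (X(d(6, 4), 26) - 1*(-1353))) + C) - 4930) = 1/(((-2113 + (1/(3 + 4) - 1*(-1353))) - 220) - 4930) = 1/(((-2113 + (1/7 + 1353)) - 220) - 4930) = 1/(((-2113 + (⅐ + 1353)) - 220) - 4930) = 1/(((-2113 + 9472/7) - 220) - 4930) = 1/((-5319/7 - 220) - 4930) = 1/(-6859/7 - 4930) = 1/(-41369/7) = -7/41369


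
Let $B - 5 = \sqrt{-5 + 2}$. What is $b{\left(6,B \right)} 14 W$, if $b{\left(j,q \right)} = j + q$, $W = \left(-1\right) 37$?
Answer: $-5698 - 518 i \sqrt{3} \approx -5698.0 - 897.2 i$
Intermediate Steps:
$W = -37$
$B = 5 + i \sqrt{3}$ ($B = 5 + \sqrt{-5 + 2} = 5 + \sqrt{-3} = 5 + i \sqrt{3} \approx 5.0 + 1.732 i$)
$b{\left(6,B \right)} 14 W = \left(6 + \left(5 + i \sqrt{3}\right)\right) 14 \left(-37\right) = \left(11 + i \sqrt{3}\right) \left(-518\right) = -5698 - 518 i \sqrt{3}$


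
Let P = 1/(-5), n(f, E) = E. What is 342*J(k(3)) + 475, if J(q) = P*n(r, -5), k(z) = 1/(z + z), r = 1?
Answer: 817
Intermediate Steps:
k(z) = 1/(2*z)
P = -⅕ ≈ -0.20000
J(q) = 1 (J(q) = -⅕*(-5) = 1)
342*J(k(3)) + 475 = 342*1 + 475 = 342 + 475 = 817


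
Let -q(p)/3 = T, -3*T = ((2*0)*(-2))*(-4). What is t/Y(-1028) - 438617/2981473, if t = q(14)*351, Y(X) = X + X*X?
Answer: -438617/2981473 ≈ -0.14711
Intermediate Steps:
T = 0 (T = -(2*0)*(-2)*(-4)/3 = -0*(-2)*(-4)/3 = -0*(-4) = -⅓*0 = 0)
Y(X) = X + X²
q(p) = 0 (q(p) = -3*0 = 0)
t = 0 (t = 0*351 = 0)
t/Y(-1028) - 438617/2981473 = 0/((-1028*(1 - 1028))) - 438617/2981473 = 0/((-1028*(-1027))) - 438617*1/2981473 = 0/1055756 - 438617/2981473 = 0*(1/1055756) - 438617/2981473 = 0 - 438617/2981473 = -438617/2981473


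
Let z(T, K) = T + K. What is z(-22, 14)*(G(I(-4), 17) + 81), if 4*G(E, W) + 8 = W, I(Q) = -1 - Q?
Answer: -666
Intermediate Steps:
z(T, K) = K + T
G(E, W) = -2 + W/4
z(-22, 14)*(G(I(-4), 17) + 81) = (14 - 22)*((-2 + (¼)*17) + 81) = -8*((-2 + 17/4) + 81) = -8*(9/4 + 81) = -8*333/4 = -666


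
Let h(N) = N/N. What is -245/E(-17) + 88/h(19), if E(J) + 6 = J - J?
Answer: 773/6 ≈ 128.83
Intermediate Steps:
h(N) = 1
E(J) = -6 (E(J) = -6 + (J - J) = -6 + 0 = -6)
-245/E(-17) + 88/h(19) = -245/(-6) + 88/1 = -245*(-1/6) + 88*1 = 245/6 + 88 = 773/6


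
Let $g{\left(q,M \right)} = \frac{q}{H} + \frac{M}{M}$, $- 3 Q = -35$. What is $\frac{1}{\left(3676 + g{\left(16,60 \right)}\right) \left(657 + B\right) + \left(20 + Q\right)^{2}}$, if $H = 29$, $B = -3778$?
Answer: $- \frac{261}{2995402036} \approx -8.7134 \cdot 10^{-8}$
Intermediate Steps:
$Q = \frac{35}{3}$ ($Q = \left(- \frac{1}{3}\right) \left(-35\right) = \frac{35}{3} \approx 11.667$)
$g{\left(q,M \right)} = 1 + \frac{q}{29}$ ($g{\left(q,M \right)} = \frac{q}{29} + \frac{M}{M} = q \frac{1}{29} + 1 = \frac{q}{29} + 1 = 1 + \frac{q}{29}$)
$\frac{1}{\left(3676 + g{\left(16,60 \right)}\right) \left(657 + B\right) + \left(20 + Q\right)^{2}} = \frac{1}{\left(3676 + \left(1 + \frac{1}{29} \cdot 16\right)\right) \left(657 - 3778\right) + \left(20 + \frac{35}{3}\right)^{2}} = \frac{1}{\left(3676 + \left(1 + \frac{16}{29}\right)\right) \left(-3121\right) + \left(\frac{95}{3}\right)^{2}} = \frac{1}{\left(3676 + \frac{45}{29}\right) \left(-3121\right) + \frac{9025}{9}} = \frac{1}{\frac{106649}{29} \left(-3121\right) + \frac{9025}{9}} = \frac{1}{- \frac{332851529}{29} + \frac{9025}{9}} = \frac{1}{- \frac{2995402036}{261}} = - \frac{261}{2995402036}$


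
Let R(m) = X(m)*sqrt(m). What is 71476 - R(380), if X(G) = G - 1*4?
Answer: 71476 - 752*sqrt(95) ≈ 64146.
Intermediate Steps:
X(G) = -4 + G (X(G) = G - 4 = -4 + G)
R(m) = sqrt(m)*(-4 + m) (R(m) = (-4 + m)*sqrt(m) = sqrt(m)*(-4 + m))
71476 - R(380) = 71476 - sqrt(380)*(-4 + 380) = 71476 - 2*sqrt(95)*376 = 71476 - 752*sqrt(95)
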